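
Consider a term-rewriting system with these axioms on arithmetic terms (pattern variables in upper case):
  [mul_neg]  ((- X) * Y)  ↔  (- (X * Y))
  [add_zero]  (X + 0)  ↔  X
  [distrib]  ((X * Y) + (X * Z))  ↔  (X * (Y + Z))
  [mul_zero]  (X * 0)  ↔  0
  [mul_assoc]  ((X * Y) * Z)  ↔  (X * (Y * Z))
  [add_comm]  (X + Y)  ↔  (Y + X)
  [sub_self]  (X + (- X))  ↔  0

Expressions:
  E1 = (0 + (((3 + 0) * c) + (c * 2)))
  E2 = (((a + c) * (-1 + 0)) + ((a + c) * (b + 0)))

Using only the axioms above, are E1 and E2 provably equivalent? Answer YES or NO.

NO

All listed rules preserve value, hence provable equivalence implies equal values everywhere; look for a separating assignment.
a=0, b=0, c=1 gives E1 ↦ 5, E2 ↦ -1; values differ ⇒ not provably equivalent.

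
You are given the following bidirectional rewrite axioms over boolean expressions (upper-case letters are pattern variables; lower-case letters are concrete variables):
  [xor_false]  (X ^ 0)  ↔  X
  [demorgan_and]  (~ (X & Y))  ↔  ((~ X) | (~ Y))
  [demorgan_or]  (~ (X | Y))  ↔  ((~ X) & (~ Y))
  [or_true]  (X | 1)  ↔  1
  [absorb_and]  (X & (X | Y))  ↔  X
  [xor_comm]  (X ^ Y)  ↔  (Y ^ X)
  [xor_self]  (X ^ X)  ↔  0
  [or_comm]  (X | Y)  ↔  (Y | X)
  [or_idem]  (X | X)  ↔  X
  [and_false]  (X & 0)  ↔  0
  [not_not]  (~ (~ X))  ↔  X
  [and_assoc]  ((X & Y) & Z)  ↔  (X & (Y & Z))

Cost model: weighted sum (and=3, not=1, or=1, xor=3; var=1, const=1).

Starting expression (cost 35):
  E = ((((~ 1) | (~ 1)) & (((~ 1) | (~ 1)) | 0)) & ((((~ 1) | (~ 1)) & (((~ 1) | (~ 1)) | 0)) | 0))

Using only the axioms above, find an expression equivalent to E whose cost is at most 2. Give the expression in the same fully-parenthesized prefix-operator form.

1. [absorb_and →] ((((~ 1) | (~ 1)) & (((~ 1) | (~ 1)) | 0)) & ((((~ 1) | (~ 1)) & (((~ 1) | (~ 1)) | 0)) | 0))  →  (((~ 1) | (~ 1)) & (((~ 1) | (~ 1)) | 0))
2. [absorb_and →] (((~ 1) | (~ 1)) & (((~ 1) | (~ 1)) | 0))  →  ((~ 1) | (~ 1))
3. [or_idem →] ((~ 1) | (~ 1))  →  (~ 1);  cost 2 ≤ 2, done

(~ 1)   [cost 2]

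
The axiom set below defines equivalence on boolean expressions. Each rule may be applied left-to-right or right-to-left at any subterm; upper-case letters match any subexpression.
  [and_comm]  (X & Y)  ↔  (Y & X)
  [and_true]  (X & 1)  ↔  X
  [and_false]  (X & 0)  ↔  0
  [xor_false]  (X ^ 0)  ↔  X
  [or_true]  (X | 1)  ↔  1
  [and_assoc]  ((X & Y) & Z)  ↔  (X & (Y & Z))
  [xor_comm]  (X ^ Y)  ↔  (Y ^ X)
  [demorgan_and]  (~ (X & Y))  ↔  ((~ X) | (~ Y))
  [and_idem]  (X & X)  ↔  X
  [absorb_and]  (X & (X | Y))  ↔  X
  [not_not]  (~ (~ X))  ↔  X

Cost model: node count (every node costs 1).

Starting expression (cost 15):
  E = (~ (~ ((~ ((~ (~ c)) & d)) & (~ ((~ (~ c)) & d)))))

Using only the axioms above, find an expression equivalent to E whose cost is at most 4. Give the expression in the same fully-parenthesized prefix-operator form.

(~ (c & d))   [cost 4]

(1) (~ (~ ((~ ((~ (~ c)) & d)) & (~ ((~ (~ c)) & d)))))  =[not_not →]=  ((~ ((~ (~ c)) & d)) & (~ ((~ (~ c)) & d)))
(2) ((~ ((~ (~ c)) & d)) & (~ ((~ (~ c)) & d)))  =[and_idem →]=  (~ ((~ (~ c)) & d))
(3) (~ (~ c))  =[not_not →]=  c    ⊢ cost 4, within 4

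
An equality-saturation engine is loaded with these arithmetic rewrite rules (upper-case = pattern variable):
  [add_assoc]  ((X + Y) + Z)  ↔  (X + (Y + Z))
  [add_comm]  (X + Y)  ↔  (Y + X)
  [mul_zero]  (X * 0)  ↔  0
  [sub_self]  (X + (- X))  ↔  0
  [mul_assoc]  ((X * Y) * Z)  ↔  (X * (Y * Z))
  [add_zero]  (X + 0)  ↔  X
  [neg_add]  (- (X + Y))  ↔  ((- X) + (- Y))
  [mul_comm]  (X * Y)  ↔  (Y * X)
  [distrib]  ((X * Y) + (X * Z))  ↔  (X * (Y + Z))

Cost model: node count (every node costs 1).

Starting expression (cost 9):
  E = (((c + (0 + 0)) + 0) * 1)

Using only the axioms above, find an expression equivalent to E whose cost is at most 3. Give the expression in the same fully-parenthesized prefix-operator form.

(c * 1)   [cost 3]

(1) (0 + 0)  =[add_zero →]=  0    ⊢ (((c + 0) + 0) * 1)
(2) (c + 0)  =[add_zero →]=  c    ⊢ ((c + 0) * 1)
(3) (c + 0)  =[add_zero →]=  c    ⊢ cost 3, within 3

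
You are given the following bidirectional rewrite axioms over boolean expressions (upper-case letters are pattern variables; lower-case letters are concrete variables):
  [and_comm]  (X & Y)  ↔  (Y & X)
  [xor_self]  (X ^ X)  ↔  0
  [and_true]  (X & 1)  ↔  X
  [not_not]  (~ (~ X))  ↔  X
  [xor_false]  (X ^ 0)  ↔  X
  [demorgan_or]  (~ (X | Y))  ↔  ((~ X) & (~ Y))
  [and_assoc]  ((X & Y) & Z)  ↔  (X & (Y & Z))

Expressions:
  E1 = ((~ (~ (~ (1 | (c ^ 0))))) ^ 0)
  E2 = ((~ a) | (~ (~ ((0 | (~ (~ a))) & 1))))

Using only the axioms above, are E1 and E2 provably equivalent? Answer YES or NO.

All listed rules preserve value, hence provable equivalence implies equal values everywhere; look for a separating assignment.
a=0, c=0 gives E1 ↦ 0, E2 ↦ 1; values differ ⇒ not provably equivalent.

NO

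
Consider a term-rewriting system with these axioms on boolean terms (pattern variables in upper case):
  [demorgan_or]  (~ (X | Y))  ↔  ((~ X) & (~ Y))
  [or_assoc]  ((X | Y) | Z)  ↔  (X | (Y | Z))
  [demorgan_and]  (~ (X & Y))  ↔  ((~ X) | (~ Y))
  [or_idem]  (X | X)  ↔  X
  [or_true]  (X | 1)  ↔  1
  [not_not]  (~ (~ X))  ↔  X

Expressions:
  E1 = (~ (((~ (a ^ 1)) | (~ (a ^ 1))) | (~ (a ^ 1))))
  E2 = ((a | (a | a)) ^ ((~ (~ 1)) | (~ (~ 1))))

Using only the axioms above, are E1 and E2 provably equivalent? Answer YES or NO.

YES

(1) ((~ (a ^ 1)) | (~ (a ^ 1)))  =[or_idem →]=  (~ (a ^ 1))    ⊢ (~ ((~ (a ^ 1)) | (~ (a ^ 1))))
(2) ((~ (a ^ 1)) | (~ (a ^ 1)))  =[or_idem →]=  (~ (a ^ 1))    ⊢ (~ (~ (a ^ 1)))
(3) (~ (~ (a ^ 1)))  =[not_not →]=  (a ^ 1)
(4) a  =[or_idem ←]=  (a | a)    ⊢ ((a | a) ^ 1)
(5) 1  =[not_not ←]=  (~ (~ 1))    ⊢ ((a | a) ^ (~ (~ 1)))
(6) a  =[or_idem ←]=  (a | a)    ⊢ ((a | (a | a)) ^ (~ (~ 1)))
(7) (~ (~ 1))  =[or_idem ←]=  ((~ (~ 1)) | (~ (~ 1)))    ⊢ E2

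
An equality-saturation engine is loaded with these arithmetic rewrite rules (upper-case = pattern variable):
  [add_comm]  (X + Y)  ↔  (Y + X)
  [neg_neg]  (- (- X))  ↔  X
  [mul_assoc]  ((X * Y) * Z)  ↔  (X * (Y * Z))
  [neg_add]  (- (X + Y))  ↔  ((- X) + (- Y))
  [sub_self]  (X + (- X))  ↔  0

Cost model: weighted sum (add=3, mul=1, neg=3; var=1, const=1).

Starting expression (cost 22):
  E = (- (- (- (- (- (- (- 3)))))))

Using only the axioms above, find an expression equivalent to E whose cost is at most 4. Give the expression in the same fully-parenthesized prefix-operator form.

1. [neg_neg →] (- (- (- (- (- (- (- 3)))))))  →  (- (- (- (- (- 3)))))
2. [neg_neg →] (- (- (- (- (- 3)))))  →  (- (- (- 3)))
3. [neg_neg →] (- (- (- 3)))  →  (- 3);  cost 4 ≤ 4, done

(- 3)   [cost 4]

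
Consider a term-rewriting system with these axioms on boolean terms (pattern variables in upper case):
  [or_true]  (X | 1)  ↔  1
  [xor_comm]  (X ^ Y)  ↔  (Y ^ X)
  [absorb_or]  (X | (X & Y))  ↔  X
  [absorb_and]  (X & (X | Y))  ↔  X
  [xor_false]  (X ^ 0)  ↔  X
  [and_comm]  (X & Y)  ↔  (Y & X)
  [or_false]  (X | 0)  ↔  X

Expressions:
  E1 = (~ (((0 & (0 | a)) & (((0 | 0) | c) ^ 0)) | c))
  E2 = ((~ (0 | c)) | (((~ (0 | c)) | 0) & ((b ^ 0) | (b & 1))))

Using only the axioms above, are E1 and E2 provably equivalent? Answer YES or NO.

step 1: or_false (→) rewrites (0 | 0) into 0, now (~ (((0 & (0 | a)) & ((0 | c) ^ 0)) | c))
step 2: xor_false (→) rewrites ((0 | c) ^ 0) into (0 | c), now (~ (((0 & (0 | a)) & (0 | c)) | c))
step 3: absorb_and (→) rewrites (0 & (0 | a)) into 0, now (~ ((0 & (0 | c)) | c))
step 4: absorb_and (→) rewrites (0 & (0 | c)) into 0, now (~ (0 | c))
step 5: absorb_or (←) rewrites (~ (0 | c)) into ((~ (0 | c)) | ((~ (0 | c)) & b))
step 6: absorb_or (←) rewrites b into (b | (b & 1)), now ((~ (0 | c)) | ((~ (0 | c)) & (b | (b & 1))))
step 7: xor_false (←) rewrites b into (b ^ 0), now ((~ (0 | c)) | ((~ (0 | c)) & ((b ^ 0) | (b & 1))))
step 8: or_false (←) rewrites (~ (0 | c)) into ((~ (0 | c)) | 0), which is E2

YES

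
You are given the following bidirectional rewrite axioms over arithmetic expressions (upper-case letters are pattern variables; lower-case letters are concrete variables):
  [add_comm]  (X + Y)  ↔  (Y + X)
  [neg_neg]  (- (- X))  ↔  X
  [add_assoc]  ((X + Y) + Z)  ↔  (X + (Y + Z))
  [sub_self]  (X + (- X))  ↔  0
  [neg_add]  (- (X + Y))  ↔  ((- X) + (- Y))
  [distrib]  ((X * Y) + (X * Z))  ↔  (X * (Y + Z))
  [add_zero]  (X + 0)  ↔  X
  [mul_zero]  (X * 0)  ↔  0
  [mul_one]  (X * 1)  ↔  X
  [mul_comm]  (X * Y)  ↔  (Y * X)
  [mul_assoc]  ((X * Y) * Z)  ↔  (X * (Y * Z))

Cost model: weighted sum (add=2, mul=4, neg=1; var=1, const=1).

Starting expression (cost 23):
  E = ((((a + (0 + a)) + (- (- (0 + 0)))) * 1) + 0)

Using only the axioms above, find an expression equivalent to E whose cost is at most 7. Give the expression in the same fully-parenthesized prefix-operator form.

((a + a) + 0)   [cost 7]

step 1: mul_one (→) rewrites (((a + (0 + a)) + (- (- (0 + 0)))) * 1) into ((a + (0 + a)) + (- (- (0 + 0)))), now (((a + (0 + a)) + (- (- (0 + 0)))) + 0)
step 2: add_comm (→) rewrites (0 + a) into (a + 0), now (((a + (a + 0)) + (- (- (0 + 0)))) + 0)
step 3: neg_neg (→) rewrites (- (- (0 + 0))) into (0 + 0), now (((a + (a + 0)) + (0 + 0)) + 0)
step 4: add_zero (→) rewrites (0 + 0) into 0, now (((a + (a + 0)) + 0) + 0)
step 5: add_zero (→) rewrites (((a + (a + 0)) + 0) + 0) into ((a + (a + 0)) + 0)
step 6: add_zero (→) rewrites (a + 0) into a, reaching cost 7 (bound 7)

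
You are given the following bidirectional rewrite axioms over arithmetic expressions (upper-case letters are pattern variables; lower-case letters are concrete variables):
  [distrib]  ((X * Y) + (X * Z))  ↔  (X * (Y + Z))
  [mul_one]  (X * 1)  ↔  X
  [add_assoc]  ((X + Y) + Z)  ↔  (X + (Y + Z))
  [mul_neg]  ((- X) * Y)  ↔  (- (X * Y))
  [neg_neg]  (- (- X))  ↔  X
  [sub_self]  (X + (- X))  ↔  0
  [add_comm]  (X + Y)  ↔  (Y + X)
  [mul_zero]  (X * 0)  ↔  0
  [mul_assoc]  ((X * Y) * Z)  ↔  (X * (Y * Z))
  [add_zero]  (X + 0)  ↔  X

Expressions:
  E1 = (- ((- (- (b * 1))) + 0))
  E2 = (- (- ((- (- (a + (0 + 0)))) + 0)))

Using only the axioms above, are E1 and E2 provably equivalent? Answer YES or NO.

Every axiom is a valid identity, so a rewrite proof would force E1 and E2 to agree under every assignment.
At a=0, b=1: E1 = -1 but E2 = 0; they differ, so no derivation exists.

NO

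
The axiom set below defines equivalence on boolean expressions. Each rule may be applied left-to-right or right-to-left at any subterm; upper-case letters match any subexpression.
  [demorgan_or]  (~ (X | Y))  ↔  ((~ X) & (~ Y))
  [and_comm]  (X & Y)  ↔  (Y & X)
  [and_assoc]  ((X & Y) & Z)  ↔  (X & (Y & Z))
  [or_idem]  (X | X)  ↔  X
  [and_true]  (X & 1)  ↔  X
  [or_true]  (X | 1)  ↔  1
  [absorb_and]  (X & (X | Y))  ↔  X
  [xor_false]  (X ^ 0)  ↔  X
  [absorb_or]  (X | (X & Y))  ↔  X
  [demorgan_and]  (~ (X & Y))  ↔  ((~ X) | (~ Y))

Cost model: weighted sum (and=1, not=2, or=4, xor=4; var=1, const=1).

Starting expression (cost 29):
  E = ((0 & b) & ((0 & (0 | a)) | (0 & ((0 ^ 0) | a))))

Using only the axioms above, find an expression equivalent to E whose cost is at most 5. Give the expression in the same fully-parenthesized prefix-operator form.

((0 & b) & 0)   [cost 5]

step 1: xor_false (→) rewrites (0 ^ 0) into 0, now ((0 & b) & ((0 & (0 | a)) | (0 & (0 | a))))
step 2: or_idem (→) rewrites ((0 & (0 | a)) | (0 & (0 | a))) into (0 & (0 | a)), now ((0 & b) & (0 & (0 | a)))
step 3: absorb_and (→) rewrites (0 & (0 | a)) into 0, reaching cost 5 (bound 5)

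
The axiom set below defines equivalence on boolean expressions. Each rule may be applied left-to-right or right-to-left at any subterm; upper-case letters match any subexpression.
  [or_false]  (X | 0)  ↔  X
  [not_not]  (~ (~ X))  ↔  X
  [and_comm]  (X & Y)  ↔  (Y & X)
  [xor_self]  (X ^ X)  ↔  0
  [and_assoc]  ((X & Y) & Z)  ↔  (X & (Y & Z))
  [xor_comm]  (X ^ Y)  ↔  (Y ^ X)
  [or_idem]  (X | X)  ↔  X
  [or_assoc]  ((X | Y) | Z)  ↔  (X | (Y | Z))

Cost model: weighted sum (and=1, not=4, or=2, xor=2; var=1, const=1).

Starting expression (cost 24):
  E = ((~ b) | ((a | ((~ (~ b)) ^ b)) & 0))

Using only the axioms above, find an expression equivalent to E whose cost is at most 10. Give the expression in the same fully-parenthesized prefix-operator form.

((~ b) | (0 & a))   [cost 10]

(1) (~ (~ b))  =[not_not →]=  b    ⊢ ((~ b) | ((a | (b ^ b)) & 0))
(2) ((a | (b ^ b)) & 0)  =[and_comm →]=  (0 & (a | (b ^ b)))    ⊢ ((~ b) | (0 & (a | (b ^ b))))
(3) (b ^ b)  =[xor_self →]=  0    ⊢ ((~ b) | (0 & (a | 0)))
(4) (a | 0)  =[or_false →]=  a    ⊢ cost 10, within 10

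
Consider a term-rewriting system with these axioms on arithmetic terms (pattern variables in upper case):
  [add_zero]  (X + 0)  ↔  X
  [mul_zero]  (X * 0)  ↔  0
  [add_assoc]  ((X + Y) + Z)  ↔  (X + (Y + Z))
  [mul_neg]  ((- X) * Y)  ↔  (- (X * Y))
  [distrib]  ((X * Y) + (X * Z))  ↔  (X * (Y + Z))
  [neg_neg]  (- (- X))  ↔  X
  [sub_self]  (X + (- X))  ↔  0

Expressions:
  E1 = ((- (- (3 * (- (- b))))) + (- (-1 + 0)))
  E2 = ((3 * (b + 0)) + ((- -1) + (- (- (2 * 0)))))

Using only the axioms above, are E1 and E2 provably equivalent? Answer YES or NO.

YES

1. [neg_neg →] (- (- b))  →  b;  E1 = ((- (- (3 * b))) + (- (-1 + 0)))
2. [neg_neg →] (- (- (3 * b)))  →  (3 * b);  E1 = ((3 * b) + (- (-1 + 0)))
3. [add_zero →] (-1 + 0)  →  -1;  E1 = ((3 * b) + (- -1))
4. [add_zero ←] (- -1)  →  ((- -1) + 0);  E1 = ((3 * b) + ((- -1) + 0))
5. [neg_neg ←] 0  →  (- (- 0));  E1 = ((3 * b) + ((- -1) + (- (- 0))))
6. [add_zero ←] b  →  (b + 0);  E1 = ((3 * (b + 0)) + ((- -1) + (- (- 0))))
7. [mul_zero ←] 0  →  (2 * 0);  this is E2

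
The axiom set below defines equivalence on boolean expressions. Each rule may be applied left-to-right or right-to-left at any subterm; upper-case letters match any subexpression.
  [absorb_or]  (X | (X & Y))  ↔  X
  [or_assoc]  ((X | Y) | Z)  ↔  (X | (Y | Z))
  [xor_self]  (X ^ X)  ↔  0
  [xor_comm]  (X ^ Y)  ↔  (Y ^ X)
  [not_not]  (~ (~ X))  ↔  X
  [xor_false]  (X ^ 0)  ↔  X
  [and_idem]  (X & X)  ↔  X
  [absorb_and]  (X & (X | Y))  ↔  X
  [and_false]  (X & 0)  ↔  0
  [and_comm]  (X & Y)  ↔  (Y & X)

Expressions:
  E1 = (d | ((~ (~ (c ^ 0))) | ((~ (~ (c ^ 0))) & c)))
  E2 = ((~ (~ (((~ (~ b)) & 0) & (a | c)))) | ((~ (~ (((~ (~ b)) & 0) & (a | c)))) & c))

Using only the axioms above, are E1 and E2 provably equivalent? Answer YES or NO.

The axioms are sound identities: if E1 ↔* E2 then E1 and E2 evaluate identically under any assignment.
Under a=0, b=0, c=0, d=1: E1 evaluates to 1, E2 to 0. Distinct ⇒ no rewrite sequence connects them.

NO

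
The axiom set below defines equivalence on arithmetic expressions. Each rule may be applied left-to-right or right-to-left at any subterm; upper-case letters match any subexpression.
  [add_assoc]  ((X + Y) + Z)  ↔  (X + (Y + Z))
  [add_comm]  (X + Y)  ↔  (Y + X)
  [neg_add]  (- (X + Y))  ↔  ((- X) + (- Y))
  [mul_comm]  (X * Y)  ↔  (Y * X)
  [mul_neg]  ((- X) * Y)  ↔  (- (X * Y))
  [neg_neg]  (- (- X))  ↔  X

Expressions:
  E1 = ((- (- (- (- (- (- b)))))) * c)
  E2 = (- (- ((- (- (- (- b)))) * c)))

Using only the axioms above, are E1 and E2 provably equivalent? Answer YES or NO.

1. [neg_neg →] (- (- (- (- (- (- b))))))  →  (- (- (- (- b))));  E1 = ((- (- (- (- b)))) * c)
2. [neg_neg →] (- (- (- (- b))))  →  (- (- b));  E1 = ((- (- b)) * c)
3. [neg_neg ←] ((- (- b)) * c)  →  (- (- ((- (- b)) * c)))
4. [neg_neg ←] b  →  (- (- b));  this is E2

YES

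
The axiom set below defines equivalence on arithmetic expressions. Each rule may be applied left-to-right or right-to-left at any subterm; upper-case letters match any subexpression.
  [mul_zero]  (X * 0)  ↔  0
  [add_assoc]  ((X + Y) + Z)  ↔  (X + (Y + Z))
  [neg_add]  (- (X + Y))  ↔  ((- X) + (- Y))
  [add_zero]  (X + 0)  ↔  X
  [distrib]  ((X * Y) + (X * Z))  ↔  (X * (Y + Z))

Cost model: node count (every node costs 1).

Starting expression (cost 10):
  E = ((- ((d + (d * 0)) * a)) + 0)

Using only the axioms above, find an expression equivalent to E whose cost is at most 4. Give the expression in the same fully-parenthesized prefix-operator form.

(- (d * a))   [cost 4]

1. [mul_zero →] (d * 0)  →  0;  E = ((- ((d + 0) * a)) + 0)
2. [add_zero →] (d + 0)  →  d;  E = ((- (d * a)) + 0)
3. [add_zero →] ((- (d * a)) + 0)  →  (- (d * a));  cost 4 ≤ 4, done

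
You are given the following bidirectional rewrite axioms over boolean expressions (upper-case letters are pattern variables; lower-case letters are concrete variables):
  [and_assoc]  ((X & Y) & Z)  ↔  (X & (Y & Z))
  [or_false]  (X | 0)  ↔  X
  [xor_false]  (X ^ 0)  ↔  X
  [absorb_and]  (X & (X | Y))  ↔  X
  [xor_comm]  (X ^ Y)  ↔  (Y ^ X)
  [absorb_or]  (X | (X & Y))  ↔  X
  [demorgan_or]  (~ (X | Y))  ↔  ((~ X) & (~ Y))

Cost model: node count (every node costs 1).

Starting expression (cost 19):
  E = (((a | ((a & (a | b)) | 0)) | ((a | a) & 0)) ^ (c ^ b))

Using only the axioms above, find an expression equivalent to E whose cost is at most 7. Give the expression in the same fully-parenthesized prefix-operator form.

((a | a) ^ (c ^ b))   [cost 7]

(1) ((a & (a | b)) | 0)  =[or_false →]=  (a & (a | b))    ⊢ (((a | (a & (a | b))) | ((a | a) & 0)) ^ (c ^ b))
(2) (a & (a | b))  =[absorb_and →]=  a    ⊢ (((a | a) | ((a | a) & 0)) ^ (c ^ b))
(3) ((a | a) | ((a | a) & 0))  =[absorb_or →]=  (a | a)    ⊢ cost 7, within 7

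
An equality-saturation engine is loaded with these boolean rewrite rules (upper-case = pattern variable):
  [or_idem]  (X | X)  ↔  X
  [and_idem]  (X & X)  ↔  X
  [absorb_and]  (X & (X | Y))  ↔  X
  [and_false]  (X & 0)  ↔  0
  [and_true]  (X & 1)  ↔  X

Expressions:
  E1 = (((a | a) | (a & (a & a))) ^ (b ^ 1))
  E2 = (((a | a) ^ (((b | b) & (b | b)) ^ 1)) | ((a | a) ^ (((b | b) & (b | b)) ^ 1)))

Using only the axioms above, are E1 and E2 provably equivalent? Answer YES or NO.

YES

(1) (a & a)  =[and_idem →]=  a    ⊢ (((a | a) | (a & a)) ^ (b ^ 1))
(2) (a & a)  =[and_idem →]=  a    ⊢ (((a | a) | a) ^ (b ^ 1))
(3) (a | a)  =[or_idem →]=  a    ⊢ ((a | a) ^ (b ^ 1))
(4) b  =[or_idem ←]=  (b | b)    ⊢ ((a | a) ^ ((b | b) ^ 1))
(5) (b | b)  =[and_idem ←]=  ((b | b) & (b | b))    ⊢ ((a | a) ^ (((b | b) & (b | b)) ^ 1))
(6) ((a | a) ^ (((b | b) & (b | b)) ^ 1))  =[or_idem ←]=  (((a | a) ^ (((b | b) & (b | b)) ^ 1)) | ((a | a) ^ (((b | b) & (b | b)) ^ 1)))    ⊢ E2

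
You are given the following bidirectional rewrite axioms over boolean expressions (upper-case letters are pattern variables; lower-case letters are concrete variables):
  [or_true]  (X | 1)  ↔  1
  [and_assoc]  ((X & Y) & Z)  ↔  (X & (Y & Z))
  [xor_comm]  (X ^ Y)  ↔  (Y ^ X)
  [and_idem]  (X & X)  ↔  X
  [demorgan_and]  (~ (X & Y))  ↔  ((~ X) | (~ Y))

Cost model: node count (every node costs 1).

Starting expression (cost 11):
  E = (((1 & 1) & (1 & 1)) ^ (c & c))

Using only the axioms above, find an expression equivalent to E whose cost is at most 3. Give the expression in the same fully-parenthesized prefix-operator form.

(1 ^ c)   [cost 3]

step 1: and_idem (→) rewrites ((1 & 1) & (1 & 1)) into (1 & 1), now ((1 & 1) ^ (c & c))
step 2: and_idem (→) rewrites (c & c) into c, now ((1 & 1) ^ c)
step 3: and_idem (→) rewrites (1 & 1) into 1, reaching cost 3 (bound 3)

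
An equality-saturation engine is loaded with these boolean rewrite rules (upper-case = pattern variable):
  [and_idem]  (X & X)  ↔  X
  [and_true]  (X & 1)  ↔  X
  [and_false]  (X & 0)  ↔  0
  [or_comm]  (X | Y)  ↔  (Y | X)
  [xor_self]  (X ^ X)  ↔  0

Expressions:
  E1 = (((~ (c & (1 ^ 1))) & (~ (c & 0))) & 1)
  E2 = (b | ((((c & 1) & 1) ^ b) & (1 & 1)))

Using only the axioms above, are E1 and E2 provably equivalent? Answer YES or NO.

The axioms are sound identities: if E1 ↔* E2 then E1 and E2 evaluate identically under any assignment.
Under b=0, c=0: E1 evaluates to 1, E2 to 0. Distinct ⇒ no rewrite sequence connects them.

NO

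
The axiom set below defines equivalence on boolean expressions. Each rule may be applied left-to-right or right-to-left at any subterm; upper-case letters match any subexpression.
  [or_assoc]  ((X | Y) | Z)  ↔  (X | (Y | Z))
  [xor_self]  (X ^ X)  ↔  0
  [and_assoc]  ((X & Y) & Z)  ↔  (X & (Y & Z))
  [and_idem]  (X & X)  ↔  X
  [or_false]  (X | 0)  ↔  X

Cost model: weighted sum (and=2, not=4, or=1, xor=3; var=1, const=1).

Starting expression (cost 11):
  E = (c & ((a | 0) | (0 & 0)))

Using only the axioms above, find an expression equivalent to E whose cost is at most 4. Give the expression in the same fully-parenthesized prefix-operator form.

(c & a)   [cost 4]

(1) (0 & 0)  =[and_idem →]=  0    ⊢ (c & ((a | 0) | 0))
(2) ((a | 0) | 0)  =[or_false →]=  (a | 0)    ⊢ (c & (a | 0))
(3) (a | 0)  =[or_false →]=  a    ⊢ cost 4, within 4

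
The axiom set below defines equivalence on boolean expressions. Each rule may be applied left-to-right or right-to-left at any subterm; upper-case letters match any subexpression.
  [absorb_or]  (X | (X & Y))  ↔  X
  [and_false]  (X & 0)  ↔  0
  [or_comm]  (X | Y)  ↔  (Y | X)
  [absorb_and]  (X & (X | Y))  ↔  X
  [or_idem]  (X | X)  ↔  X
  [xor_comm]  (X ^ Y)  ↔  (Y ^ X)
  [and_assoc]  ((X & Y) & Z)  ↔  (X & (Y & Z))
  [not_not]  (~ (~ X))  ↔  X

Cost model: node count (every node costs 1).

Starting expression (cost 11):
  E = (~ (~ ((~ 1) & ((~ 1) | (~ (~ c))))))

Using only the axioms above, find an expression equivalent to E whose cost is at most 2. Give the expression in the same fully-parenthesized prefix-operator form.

(~ 1)   [cost 2]

step 1: not_not (→) rewrites (~ (~ ((~ 1) & ((~ 1) | (~ (~ c)))))) into ((~ 1) & ((~ 1) | (~ (~ c))))
step 2: not_not (→) rewrites (~ (~ c)) into c, now ((~ 1) & ((~ 1) | c))
step 3: absorb_and (→) rewrites ((~ 1) & ((~ 1) | c)) into (~ 1), reaching cost 2 (bound 2)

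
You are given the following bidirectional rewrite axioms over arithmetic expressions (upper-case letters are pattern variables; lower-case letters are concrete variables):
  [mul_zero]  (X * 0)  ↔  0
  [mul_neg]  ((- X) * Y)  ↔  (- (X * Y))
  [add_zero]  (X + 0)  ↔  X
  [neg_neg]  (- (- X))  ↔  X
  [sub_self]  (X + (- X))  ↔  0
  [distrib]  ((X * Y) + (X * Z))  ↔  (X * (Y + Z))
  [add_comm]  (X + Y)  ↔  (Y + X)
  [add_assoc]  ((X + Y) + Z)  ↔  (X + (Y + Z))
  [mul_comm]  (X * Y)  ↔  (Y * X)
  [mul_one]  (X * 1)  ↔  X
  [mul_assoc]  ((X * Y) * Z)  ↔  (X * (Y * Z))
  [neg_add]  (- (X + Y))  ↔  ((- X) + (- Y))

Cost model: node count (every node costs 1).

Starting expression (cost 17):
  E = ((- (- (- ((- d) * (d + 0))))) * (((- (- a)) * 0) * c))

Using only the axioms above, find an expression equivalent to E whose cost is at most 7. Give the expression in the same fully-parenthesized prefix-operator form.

((c * 0) * (d * d))   [cost 7]

1. [neg_neg →] (- (- ((- d) * (d + 0))))  →  ((- d) * (d + 0));  E = ((- ((- d) * (d + 0))) * (((- (- a)) * 0) * c))
2. [mul_comm →] ((- ((- d) * (d + 0))) * (((- (- a)) * 0) * c))  →  ((((- (- a)) * 0) * c) * (- ((- d) * (d + 0))))
3. [neg_neg →] (- (- a))  →  a;  E = (((a * 0) * c) * (- ((- d) * (d + 0))))
4. [add_zero →] (d + 0)  →  d;  E = (((a * 0) * c) * (- ((- d) * d)))
5. [mul_zero →] (a * 0)  →  0;  E = ((0 * c) * (- ((- d) * d)))
6. [mul_comm →] (0 * c)  →  (c * 0);  E = ((c * 0) * (- ((- d) * d)))
7. [mul_neg →] ((- d) * d)  →  (- (d * d));  E = ((c * 0) * (- (- (d * d))))
8. [neg_neg →] (- (- (d * d)))  →  (d * d);  cost 7 ≤ 7, done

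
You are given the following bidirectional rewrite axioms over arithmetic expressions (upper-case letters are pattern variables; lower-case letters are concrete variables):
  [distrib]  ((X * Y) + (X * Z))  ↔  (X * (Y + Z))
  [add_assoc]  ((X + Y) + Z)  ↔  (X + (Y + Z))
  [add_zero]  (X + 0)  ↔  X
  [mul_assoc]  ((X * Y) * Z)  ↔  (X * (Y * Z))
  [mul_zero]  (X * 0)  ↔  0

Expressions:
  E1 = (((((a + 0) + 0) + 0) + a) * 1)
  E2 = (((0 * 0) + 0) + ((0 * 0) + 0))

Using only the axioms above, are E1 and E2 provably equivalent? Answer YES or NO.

The axioms are sound identities: if E1 ↔* E2 then E1 and E2 evaluate identically under any assignment.
Under a=1: E1 evaluates to 2, E2 to 0. Distinct ⇒ no rewrite sequence connects them.

NO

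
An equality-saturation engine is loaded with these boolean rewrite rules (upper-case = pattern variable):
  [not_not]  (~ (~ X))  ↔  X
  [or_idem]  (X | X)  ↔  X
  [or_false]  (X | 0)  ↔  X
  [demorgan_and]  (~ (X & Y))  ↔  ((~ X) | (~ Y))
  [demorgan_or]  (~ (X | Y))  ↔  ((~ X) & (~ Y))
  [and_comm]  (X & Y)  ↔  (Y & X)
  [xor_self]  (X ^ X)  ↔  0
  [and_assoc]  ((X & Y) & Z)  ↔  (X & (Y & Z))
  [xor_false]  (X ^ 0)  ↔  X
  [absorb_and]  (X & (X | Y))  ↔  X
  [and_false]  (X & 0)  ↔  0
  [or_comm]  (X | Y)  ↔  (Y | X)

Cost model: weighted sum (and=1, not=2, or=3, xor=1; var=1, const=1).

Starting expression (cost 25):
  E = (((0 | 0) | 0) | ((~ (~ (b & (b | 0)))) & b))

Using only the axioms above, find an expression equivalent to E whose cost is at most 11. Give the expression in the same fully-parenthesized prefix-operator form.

(1) (b & (b | 0))  =[absorb_and →]=  b    ⊢ (((0 | 0) | 0) | ((~ (~ b)) & b))
(2) (~ (~ b))  =[not_not →]=  b    ⊢ (((0 | 0) | 0) | (b & b))
(3) ((0 | 0) | 0)  =[or_false →]=  (0 | 0)    ⊢ cost 11, within 11

((0 | 0) | (b & b))   [cost 11]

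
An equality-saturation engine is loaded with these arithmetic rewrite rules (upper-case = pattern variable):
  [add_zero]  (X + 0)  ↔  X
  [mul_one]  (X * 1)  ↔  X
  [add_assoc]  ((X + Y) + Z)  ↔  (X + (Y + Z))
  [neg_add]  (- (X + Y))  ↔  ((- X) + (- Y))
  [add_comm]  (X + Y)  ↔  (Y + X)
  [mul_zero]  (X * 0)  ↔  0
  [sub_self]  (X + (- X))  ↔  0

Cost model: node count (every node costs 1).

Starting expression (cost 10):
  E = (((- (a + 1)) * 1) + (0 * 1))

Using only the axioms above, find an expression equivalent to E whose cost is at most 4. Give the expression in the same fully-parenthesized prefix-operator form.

(- (a + 1))   [cost 4]

(1) (0 * 1)  =[mul_one →]=  0    ⊢ (((- (a + 1)) * 1) + 0)
(2) (((- (a + 1)) * 1) + 0)  =[add_zero →]=  ((- (a + 1)) * 1)
(3) ((- (a + 1)) * 1)  =[mul_one →]=  (- (a + 1))    ⊢ cost 4, within 4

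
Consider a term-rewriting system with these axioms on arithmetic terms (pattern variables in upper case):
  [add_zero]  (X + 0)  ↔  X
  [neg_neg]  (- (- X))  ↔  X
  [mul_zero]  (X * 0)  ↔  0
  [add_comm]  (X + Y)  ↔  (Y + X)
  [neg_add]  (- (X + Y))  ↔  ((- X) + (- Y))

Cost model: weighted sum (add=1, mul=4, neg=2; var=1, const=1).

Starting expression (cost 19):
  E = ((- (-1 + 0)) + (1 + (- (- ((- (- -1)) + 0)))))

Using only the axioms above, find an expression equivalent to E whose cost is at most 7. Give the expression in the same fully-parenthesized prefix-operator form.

((- -1) + (1 + -1))   [cost 7]

(1) (- (- -1))  =[neg_neg →]=  -1    ⊢ ((- (-1 + 0)) + (1 + (- (- (-1 + 0)))))
(2) (- (- (-1 + 0)))  =[neg_neg →]=  (-1 + 0)    ⊢ ((- (-1 + 0)) + (1 + (-1 + 0)))
(3) (-1 + 0)  =[add_zero →]=  -1    ⊢ ((- -1) + (1 + (-1 + 0)))
(4) (-1 + 0)  =[add_zero →]=  -1    ⊢ cost 7, within 7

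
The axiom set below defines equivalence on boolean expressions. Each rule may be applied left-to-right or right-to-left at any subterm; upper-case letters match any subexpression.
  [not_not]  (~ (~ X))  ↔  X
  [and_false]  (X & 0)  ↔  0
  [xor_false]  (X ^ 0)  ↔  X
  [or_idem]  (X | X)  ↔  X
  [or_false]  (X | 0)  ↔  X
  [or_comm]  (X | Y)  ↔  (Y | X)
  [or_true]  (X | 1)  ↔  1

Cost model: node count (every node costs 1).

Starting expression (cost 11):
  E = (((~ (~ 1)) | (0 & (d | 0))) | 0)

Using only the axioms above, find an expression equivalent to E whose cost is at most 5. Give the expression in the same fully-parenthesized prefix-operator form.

step 1: or_false (→) rewrites (((~ (~ 1)) | (0 & (d | 0))) | 0) into ((~ (~ 1)) | (0 & (d | 0)))
step 2: not_not (→) rewrites (~ (~ 1)) into 1, now (1 | (0 & (d | 0)))
step 3: or_false (→) rewrites (d | 0) into d, reaching cost 5 (bound 5)

(1 | (0 & d))   [cost 5]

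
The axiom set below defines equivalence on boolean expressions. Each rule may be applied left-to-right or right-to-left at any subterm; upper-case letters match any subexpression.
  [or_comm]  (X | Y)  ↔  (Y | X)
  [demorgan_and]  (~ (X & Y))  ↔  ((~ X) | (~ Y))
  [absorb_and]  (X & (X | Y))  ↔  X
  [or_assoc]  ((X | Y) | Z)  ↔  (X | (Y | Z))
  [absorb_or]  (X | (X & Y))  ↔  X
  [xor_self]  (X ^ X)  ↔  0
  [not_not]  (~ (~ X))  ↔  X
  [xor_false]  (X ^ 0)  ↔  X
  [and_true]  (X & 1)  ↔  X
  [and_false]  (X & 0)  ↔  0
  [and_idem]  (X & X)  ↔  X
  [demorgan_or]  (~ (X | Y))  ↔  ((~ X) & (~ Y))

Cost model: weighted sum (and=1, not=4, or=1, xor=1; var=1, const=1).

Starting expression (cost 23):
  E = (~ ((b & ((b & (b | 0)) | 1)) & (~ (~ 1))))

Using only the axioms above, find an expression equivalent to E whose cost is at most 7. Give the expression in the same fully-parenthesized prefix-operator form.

(1) (b & (b | 0))  =[absorb_and →]=  b    ⊢ (~ ((b & (b | 1)) & (~ (~ 1))))
(2) (b & (b | 1))  =[absorb_and →]=  b    ⊢ (~ (b & (~ (~ 1))))
(3) (~ (~ 1))  =[not_not →]=  1    ⊢ cost 7, within 7

(~ (b & 1))   [cost 7]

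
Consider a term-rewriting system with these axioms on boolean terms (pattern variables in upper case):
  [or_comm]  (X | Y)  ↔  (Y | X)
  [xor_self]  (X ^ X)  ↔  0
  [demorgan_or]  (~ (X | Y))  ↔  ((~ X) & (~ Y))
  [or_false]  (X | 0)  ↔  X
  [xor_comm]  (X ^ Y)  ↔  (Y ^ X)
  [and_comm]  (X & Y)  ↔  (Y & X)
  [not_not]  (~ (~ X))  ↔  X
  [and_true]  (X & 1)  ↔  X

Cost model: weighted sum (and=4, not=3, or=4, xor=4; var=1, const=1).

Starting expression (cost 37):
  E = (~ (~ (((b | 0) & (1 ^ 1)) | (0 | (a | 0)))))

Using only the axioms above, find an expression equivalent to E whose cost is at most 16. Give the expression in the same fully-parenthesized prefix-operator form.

((b & 0) | (0 | a))   [cost 16]

1. [not_not →] (~ (~ (((b | 0) & (1 ^ 1)) | (0 | (a | 0)))))  →  (((b | 0) & (1 ^ 1)) | (0 | (a | 0)))
2. [or_false →] (a | 0)  →  a;  E = (((b | 0) & (1 ^ 1)) | (0 | a))
3. [xor_self →] (1 ^ 1)  →  0;  E = (((b | 0) & 0) | (0 | a))
4. [or_false →] (b | 0)  →  b;  cost 16 ≤ 16, done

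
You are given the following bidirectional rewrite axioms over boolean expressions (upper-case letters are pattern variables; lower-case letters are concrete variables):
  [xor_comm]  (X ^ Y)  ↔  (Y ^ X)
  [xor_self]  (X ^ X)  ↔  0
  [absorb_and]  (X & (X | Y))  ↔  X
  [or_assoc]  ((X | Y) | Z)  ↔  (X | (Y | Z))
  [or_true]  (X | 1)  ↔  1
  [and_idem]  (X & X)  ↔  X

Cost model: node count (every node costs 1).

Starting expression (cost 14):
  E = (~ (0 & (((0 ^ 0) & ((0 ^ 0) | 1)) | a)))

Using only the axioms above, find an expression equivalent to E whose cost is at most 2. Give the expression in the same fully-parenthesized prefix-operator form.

1. [absorb_and →] ((0 ^ 0) & ((0 ^ 0) | 1))  →  (0 ^ 0);  E = (~ (0 & ((0 ^ 0) | a)))
2. [xor_self →] (0 ^ 0)  →  0;  E = (~ (0 & (0 | a)))
3. [absorb_and →] (0 & (0 | a))  →  0;  cost 2 ≤ 2, done

(~ 0)   [cost 2]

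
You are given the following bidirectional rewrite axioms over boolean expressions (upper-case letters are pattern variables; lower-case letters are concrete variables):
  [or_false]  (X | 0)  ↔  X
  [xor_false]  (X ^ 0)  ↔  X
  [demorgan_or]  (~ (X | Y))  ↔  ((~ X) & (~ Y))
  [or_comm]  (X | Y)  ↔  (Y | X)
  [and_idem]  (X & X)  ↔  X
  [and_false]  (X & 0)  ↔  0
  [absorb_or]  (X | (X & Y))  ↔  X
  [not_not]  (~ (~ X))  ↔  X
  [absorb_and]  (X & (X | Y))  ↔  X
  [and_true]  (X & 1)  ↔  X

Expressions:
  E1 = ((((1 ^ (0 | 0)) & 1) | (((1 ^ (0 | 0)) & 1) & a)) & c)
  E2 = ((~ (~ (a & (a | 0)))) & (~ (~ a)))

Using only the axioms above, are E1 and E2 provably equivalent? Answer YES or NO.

Every axiom is a valid identity, so a rewrite proof would force E1 and E2 to agree under every assignment.
At a=0, c=1: E1 = 1 but E2 = 0; they differ, so no derivation exists.

NO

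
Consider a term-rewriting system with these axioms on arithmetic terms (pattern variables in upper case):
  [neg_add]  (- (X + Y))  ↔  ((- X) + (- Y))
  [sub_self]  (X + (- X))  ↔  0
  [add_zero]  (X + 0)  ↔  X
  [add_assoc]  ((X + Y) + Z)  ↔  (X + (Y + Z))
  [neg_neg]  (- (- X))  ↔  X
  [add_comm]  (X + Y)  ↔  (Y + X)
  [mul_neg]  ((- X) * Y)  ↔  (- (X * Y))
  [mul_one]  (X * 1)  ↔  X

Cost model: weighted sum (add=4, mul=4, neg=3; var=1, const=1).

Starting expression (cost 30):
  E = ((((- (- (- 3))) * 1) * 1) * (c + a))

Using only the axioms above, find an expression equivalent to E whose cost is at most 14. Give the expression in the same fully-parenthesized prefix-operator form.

((- 3) * (c + a))   [cost 14]

(1) ((- (- (- 3))) * 1)  =[mul_one →]=  (- (- (- 3)))    ⊢ (((- (- (- 3))) * 1) * (c + a))
(2) ((- (- (- 3))) * 1)  =[mul_one →]=  (- (- (- 3)))    ⊢ ((- (- (- 3))) * (c + a))
(3) (- (- 3))  =[neg_neg →]=  3    ⊢ cost 14, within 14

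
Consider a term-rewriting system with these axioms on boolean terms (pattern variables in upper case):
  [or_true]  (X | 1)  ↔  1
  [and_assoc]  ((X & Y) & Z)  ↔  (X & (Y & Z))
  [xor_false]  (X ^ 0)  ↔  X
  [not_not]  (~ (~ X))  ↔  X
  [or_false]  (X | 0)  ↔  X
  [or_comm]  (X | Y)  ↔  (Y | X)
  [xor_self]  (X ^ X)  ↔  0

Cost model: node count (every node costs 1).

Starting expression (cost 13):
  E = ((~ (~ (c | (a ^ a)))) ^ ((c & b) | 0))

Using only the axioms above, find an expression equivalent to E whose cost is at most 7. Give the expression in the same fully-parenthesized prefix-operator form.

step 1: or_false (→) rewrites ((c & b) | 0) into (c & b), now ((~ (~ (c | (a ^ a)))) ^ (c & b))
step 2: xor_self (→) rewrites (a ^ a) into 0, now ((~ (~ (c | 0))) ^ (c & b))
step 3: not_not (→) rewrites (~ (~ (c | 0))) into (c | 0), reaching cost 7 (bound 7)

((c | 0) ^ (c & b))   [cost 7]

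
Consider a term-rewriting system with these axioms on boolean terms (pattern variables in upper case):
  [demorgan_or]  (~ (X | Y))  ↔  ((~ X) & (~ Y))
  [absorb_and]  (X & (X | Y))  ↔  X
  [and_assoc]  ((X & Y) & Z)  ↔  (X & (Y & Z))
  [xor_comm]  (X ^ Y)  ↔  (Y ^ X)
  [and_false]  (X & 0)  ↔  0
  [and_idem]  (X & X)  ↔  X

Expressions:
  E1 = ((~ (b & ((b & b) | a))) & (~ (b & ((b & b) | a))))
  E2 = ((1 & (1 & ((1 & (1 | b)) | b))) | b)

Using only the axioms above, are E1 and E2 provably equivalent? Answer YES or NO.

NO

All listed rules preserve value, hence provable equivalence implies equal values everywhere; look for a separating assignment.
a=0, b=1 gives E1 ↦ 0, E2 ↦ 1; values differ ⇒ not provably equivalent.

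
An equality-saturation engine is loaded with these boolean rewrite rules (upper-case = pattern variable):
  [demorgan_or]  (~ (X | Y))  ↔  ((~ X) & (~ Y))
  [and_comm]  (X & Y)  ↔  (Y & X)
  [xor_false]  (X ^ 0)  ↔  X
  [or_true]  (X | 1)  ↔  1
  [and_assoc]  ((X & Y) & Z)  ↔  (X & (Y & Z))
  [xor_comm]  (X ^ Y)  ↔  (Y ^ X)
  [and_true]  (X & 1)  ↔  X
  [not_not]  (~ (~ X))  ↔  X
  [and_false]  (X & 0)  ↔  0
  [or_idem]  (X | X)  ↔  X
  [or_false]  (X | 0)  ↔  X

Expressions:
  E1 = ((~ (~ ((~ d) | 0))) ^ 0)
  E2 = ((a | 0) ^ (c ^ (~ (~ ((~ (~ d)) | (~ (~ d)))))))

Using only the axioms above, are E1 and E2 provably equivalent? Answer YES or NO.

NO

All listed rules preserve value, hence provable equivalence implies equal values everywhere; look for a separating assignment.
a=0, c=0, d=0 gives E1 ↦ 1, E2 ↦ 0; values differ ⇒ not provably equivalent.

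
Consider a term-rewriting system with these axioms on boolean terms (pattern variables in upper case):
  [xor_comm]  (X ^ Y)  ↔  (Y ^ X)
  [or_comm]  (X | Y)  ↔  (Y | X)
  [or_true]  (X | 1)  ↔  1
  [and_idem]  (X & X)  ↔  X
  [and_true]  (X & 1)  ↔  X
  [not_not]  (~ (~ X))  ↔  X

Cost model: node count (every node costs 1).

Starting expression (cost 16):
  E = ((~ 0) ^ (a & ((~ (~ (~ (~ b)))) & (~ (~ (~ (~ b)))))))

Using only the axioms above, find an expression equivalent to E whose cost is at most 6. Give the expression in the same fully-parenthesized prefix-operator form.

step 1: and_idem (→) rewrites ((~ (~ (~ (~ b)))) & (~ (~ (~ (~ b))))) into (~ (~ (~ (~ b)))), now ((~ 0) ^ (a & (~ (~ (~ (~ b))))))
step 2: not_not (→) rewrites (~ (~ (~ (~ b)))) into (~ (~ b)), now ((~ 0) ^ (a & (~ (~ b))))
step 3: not_not (→) rewrites (~ (~ b)) into b, reaching cost 6 (bound 6)

((~ 0) ^ (a & b))   [cost 6]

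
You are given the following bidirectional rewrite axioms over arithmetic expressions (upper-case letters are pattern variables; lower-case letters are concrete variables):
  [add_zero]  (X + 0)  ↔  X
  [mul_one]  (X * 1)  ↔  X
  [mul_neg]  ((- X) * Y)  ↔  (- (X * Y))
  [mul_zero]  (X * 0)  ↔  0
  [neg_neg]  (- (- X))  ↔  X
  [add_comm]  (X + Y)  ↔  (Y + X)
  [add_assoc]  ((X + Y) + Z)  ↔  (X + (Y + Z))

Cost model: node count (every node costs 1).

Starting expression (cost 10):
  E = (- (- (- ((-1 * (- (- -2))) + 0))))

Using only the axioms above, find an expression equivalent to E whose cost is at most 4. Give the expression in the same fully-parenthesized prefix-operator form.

1. [neg_neg →] (- (- -2))  →  -2;  E = (- (- (- ((-1 * -2) + 0))))
2. [neg_neg →] (- (- ((-1 * -2) + 0)))  →  ((-1 * -2) + 0);  E = (- ((-1 * -2) + 0))
3. [add_zero →] ((-1 * -2) + 0)  →  (-1 * -2);  cost 4 ≤ 4, done

(- (-1 * -2))   [cost 4]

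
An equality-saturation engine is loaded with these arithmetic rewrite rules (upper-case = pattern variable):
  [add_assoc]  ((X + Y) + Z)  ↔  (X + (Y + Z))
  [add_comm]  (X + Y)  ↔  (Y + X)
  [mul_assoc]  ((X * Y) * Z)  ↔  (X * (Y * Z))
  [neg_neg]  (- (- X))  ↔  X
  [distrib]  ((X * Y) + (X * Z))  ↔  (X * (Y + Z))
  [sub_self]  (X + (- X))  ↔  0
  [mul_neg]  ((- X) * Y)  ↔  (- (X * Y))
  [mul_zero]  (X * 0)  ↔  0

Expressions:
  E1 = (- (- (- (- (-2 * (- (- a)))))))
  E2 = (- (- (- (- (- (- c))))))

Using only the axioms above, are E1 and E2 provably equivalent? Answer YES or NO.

All listed rules preserve value, hence provable equivalence implies equal values everywhere; look for a separating assignment.
a=0, c=1 gives E1 ↦ 0, E2 ↦ 1; values differ ⇒ not provably equivalent.

NO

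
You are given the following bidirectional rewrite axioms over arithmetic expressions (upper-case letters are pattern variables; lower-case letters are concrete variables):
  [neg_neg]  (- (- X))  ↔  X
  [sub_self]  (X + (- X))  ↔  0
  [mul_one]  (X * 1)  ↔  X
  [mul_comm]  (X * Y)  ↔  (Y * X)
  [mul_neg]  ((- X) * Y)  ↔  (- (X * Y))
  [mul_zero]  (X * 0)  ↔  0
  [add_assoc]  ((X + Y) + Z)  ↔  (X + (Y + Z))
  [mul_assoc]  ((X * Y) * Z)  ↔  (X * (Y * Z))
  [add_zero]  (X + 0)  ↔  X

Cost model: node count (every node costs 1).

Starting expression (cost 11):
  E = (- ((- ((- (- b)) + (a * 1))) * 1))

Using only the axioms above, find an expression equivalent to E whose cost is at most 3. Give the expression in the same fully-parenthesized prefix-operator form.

step 1: mul_one (→) rewrites ((- ((- (- b)) + (a * 1))) * 1) into (- ((- (- b)) + (a * 1))), now (- (- ((- (- b)) + (a * 1))))
step 2: neg_neg (→) rewrites (- (- ((- (- b)) + (a * 1)))) into ((- (- b)) + (a * 1))
step 3: mul_one (→) rewrites (a * 1) into a, now ((- (- b)) + a)
step 4: neg_neg (→) rewrites (- (- b)) into b, reaching cost 3 (bound 3)

(b + a)   [cost 3]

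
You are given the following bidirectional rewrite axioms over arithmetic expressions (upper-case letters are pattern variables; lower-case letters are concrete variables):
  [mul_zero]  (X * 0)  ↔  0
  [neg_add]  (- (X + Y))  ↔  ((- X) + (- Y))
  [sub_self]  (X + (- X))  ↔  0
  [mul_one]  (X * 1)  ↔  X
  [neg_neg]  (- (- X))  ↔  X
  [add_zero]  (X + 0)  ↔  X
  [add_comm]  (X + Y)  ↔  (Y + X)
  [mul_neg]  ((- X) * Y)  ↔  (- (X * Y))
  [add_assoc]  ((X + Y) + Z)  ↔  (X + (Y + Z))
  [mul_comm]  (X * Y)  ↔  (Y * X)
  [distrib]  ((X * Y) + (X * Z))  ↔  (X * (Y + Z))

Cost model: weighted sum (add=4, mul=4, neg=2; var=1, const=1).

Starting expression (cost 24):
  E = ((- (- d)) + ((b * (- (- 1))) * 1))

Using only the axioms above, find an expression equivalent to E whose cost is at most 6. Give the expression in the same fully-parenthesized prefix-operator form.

step 1: neg_neg (→) rewrites (- (- 1)) into 1, now ((- (- d)) + ((b * 1) * 1))
step 2: mul_one (→) rewrites ((b * 1) * 1) into (b * 1), now ((- (- d)) + (b * 1))
step 3: mul_one (→) rewrites (b * 1) into b, now ((- (- d)) + b)
step 4: neg_neg (→) rewrites (- (- d)) into d, reaching cost 6 (bound 6)

(d + b)   [cost 6]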